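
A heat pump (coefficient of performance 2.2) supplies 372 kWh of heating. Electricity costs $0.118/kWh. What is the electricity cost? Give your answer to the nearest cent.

$19.95

Electrical input = 372 kWh / 2.2 = 169.1 kWh
Cost = 169.1 × $0.118/kWh = $19.95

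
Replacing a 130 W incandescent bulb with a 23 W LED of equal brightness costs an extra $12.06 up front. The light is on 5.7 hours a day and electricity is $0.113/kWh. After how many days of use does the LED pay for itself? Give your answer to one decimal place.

175.0 days

Power saved = 130 − 23 = 107 W
Daily energy saved = 107 W × 5.7 h = 609.9 Wh = 0.6099 kWh
Daily savings = 0.6099 × $0.113 = $0.0689
Payback = $12.06 / $0.0689 per day = 175 days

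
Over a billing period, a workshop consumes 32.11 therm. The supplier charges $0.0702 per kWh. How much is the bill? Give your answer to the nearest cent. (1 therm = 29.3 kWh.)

$66.05

32.11 therm × (29.3 kWh/therm) = 940.8 kWh
Cost = 940.8 kWh × $0.0702/kWh = $66.05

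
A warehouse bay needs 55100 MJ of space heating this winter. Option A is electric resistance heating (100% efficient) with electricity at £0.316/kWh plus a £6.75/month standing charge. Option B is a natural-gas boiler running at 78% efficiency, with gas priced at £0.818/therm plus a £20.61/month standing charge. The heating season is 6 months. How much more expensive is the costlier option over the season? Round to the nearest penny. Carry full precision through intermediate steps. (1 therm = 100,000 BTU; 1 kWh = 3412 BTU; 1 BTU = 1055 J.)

Heat load = 55100 MJ = 55,100,000,000 J / 1055 = 52,227,488 BTU
Gas: input = 52,227,488 / 0.78 = 66,958,318 BTU = 669.6 therm → 669.6 × £0.818 = £547.72; + 6 × £20.61 standing = £671.38
Electric: 52,227,488 BTU / 3412 = 15,310 kWh → × £0.316 = £4,837.01; + 6 × £6.75 standing = £4,877.51
Difference = |£671.38 − £4,877.51| = £4,206.13

£4206.13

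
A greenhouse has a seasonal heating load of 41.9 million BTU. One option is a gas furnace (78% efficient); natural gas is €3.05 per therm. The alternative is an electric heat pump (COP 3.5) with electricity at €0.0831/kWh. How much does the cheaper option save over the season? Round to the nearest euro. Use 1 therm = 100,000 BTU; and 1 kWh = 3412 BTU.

Heat load = 41.9 × 10⁶ BTU = 41,900,000 BTU
Gas: input = 41,900,000 / 0.78 = 53,717,949 BTU = 537.2 therm → 537.2 × €3.05 = €1,638.40
Heat pump: 41,900,000 BTU / 3412 = 12,280 kWh heat; / 3.5 = 3,509 kWh in → × €0.0831 = €291.57
Difference = |€1,638.40 − €291.57| = €1,346.83 ≈ €1347

€1347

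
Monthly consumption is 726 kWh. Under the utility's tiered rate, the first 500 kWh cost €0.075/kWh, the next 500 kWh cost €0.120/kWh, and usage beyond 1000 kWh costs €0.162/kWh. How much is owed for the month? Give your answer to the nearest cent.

First 500 kWh × €0.075 = €37.50
Next 226 kWh × €0.120 = €27.12
Remaining tier: 0 kWh (not reached)
Total = €64.62

€64.62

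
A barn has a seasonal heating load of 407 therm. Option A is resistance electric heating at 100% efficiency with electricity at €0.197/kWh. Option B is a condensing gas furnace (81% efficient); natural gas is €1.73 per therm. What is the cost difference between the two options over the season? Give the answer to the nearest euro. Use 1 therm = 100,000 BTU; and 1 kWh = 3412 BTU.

€1481

Heat load = 407 therm × 100,000 = 40,700,000 BTU
Gas: input = 40,700,000 / 0.81 = 50,246,914 BTU = 502.5 therm → 502.5 × €1.73 = €869.27
Electric: 40,700,000 BTU / 3412 = 11,930 kWh → × €0.197 = €2,349.91
Difference = |€869.27 − €2,349.91| = €1,480.64 ≈ €1481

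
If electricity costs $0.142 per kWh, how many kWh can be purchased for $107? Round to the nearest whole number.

754 kWh

$107 / $0.142 per kWh = 753.5 kWh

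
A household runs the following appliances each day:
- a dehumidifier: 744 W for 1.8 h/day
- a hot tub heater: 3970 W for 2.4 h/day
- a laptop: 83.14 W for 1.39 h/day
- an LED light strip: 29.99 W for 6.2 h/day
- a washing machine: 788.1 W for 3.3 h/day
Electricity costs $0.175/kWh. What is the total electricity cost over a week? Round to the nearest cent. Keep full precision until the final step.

dehumidifier: 744 W × 1.8 h × 7 d = 9,374 Wh = 9.374 kWh
hot tub heater: 3970 W × 2.4 h × 7 d = 66,696 Wh = 66.7 kWh
laptop: 83.14 W × 1.39 h × 7 d = 809 Wh = 0.809 kWh
LED light strip: 29.99 W × 6.2 h × 7 d = 1,302 Wh = 1.302 kWh
washing machine: 788.1 W × 3.3 h × 7 d = 18,205 Wh = 18.21 kWh
Total energy = 9.374 + 66.7 + 0.809 + 1.302 + 18.21 = 96.39 kWh
Cost = 96.39 kWh × $0.175 = $16.87

$16.87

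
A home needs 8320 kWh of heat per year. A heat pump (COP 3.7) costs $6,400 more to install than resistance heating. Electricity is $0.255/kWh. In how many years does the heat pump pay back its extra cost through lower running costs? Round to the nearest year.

Resistance: 8320 kWh × $0.255 = $2,121.60/yr
Heat pump: 8320 / 3.7 = 2249 kWh in → × $0.255 = $573.41/yr
Annual savings = $1,548.19
Payback = $6,400 / $1,548.19 = 4.13 years

4 years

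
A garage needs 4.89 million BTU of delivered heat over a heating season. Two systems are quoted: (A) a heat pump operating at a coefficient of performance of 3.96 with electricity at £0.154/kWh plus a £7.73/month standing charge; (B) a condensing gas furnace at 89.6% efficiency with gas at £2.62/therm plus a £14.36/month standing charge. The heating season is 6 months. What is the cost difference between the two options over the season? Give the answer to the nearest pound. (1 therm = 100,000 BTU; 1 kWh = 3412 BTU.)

£127

Heat load = 4.89 × 10⁶ BTU = 4,890,000 BTU
Gas: input = 4,890,000 / 0.896 = 5,457,589 BTU = 54.58 therm → 54.58 × £2.62 = £142.99; + 6 × £14.36 standing = £229.15
Heat pump: 4,890,000 BTU / 3412 = 1,433 kWh heat; / 3.96 = 361.9 kWh in → × £0.154 = £55.73; + 6 × £7.73 standing = £102.11
Difference = |£229.15 − £102.11| = £127.03 ≈ £127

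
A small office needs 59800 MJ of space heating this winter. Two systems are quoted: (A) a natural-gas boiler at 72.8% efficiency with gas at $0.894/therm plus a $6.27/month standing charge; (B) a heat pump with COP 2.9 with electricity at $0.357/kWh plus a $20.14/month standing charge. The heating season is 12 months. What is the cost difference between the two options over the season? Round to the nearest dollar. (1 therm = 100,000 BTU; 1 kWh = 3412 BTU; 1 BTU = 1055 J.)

Heat load = 59800 MJ = 59,800,000,000 J / 1055 = 56,682,464 BTU
Gas: input = 56,682,464 / 0.728 = 77,860,528 BTU = 778.6 therm → 778.6 × $0.894 = $696.07; + 12 × $6.27 standing = $771.31
Heat pump: 56,682,464 BTU / 3412 = 16,610 kWh heat; / 2.9 = 5,729 kWh in → × $0.357 = $2,045.08; + 12 × $20.14 standing = $2,286.76
Difference = |$771.31 − $2,286.76| = $1,515.45 ≈ $1515

$1515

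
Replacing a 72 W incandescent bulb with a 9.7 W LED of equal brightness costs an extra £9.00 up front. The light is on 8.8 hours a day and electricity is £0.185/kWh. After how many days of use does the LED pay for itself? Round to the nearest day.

Power saved = 72 − 9.7 = 62.3 W
Daily energy saved = 62.3 W × 8.8 h = 548.2 Wh = 0.54824 kWh
Daily savings = 0.54824 × £0.185 = £0.1014
Payback = £9.00 / £0.1014 per day = 88.74 days

89 days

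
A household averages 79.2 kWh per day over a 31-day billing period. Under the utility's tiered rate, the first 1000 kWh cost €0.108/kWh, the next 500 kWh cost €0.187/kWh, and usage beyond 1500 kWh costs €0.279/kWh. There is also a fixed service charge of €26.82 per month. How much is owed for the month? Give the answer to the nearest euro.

Usage = 79.2 kWh/day × 31 days = 2455.2 kWh
First 1000 kWh × €0.108 = €108.00
Next 500 kWh × €0.187 = €93.50
Remaining 955.2 kWh × €0.279 = €266.50
Energy charge = €468.00; + service €26.82 = €494.82 ≈ €495

€495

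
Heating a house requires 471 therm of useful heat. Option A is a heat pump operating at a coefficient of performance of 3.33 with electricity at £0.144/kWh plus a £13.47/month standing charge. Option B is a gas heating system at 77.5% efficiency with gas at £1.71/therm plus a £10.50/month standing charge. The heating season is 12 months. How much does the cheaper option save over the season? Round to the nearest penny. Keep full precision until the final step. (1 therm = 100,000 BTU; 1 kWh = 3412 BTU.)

£406.66

Heat load = 471 therm × 100,000 = 47,100,000 BTU
Gas: input = 47,100,000 / 0.775 = 60,774,194 BTU = 607.7 therm → 607.7 × £1.71 = £1,039.24; + 12 × £10.50 standing = £1,165.24
Heat pump: 47,100,000 BTU / 3412 = 13,800 kWh heat; / 3.33 = 4,145 kWh in → × £0.144 = £596.94; + 12 × £13.47 standing = £758.58
Difference = |£1,165.24 − £758.58| = £406.66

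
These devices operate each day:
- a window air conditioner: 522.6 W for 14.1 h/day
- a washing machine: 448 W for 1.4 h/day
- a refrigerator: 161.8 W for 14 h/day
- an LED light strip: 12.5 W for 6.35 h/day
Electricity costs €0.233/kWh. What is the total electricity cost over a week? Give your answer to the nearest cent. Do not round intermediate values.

window air conditioner: 522.6 W × 14.1 h × 7 d = 51,581 Wh = 51.58 kWh
washing machine: 448 W × 1.4 h × 7 d = 4,390 Wh = 4.39 kWh
refrigerator: 161.8 W × 14 h × 7 d = 15,856 Wh = 15.86 kWh
LED light strip: 12.5 W × 6.35 h × 7 d = 556 Wh = 0.5556 kWh
Total energy = 51.58 + 4.39 + 15.86 + 0.5556 = 72.38 kWh
Cost = 72.38 kWh × €0.233 = €16.87

€16.87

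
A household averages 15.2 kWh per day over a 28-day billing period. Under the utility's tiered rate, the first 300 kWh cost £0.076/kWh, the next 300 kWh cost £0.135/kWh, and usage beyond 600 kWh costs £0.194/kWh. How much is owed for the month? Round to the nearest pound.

Usage = 15.2 kWh/day × 28 days = 425.6 kWh
First 300 kWh × £0.076 = £22.80
Next 125.6 kWh × £0.135 = £16.96
Remaining tier: 0 kWh (not reached)
Total = £39.76 ≈ £40

£40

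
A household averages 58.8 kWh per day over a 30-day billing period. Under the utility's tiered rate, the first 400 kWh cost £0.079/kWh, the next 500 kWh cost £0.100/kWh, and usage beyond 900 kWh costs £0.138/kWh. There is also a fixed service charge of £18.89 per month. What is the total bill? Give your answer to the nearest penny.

£219.72

Usage = 58.8 kWh/day × 30 days = 1764 kWh
First 400 kWh × £0.079 = £31.60
Next 500 kWh × £0.100 = £50.00
Remaining 864 kWh × £0.138 = £119.23
Energy charge = £200.83; + service £18.89 = £219.72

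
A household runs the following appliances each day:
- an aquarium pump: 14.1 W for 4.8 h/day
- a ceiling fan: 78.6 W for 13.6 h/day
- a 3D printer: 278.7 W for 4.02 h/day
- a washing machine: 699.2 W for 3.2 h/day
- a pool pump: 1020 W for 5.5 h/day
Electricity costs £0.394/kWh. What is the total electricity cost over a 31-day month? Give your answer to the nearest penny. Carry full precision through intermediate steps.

aquarium pump: 14.1 W × 4.8 h × 31 d = 2,098 Wh = 2.098 kWh
ceiling fan: 78.6 W × 13.6 h × 31 d = 33,138 Wh = 33.14 kWh
3D printer: 278.7 W × 4.02 h × 31 d = 34,732 Wh = 34.73 kWh
washing machine: 699.2 W × 3.2 h × 31 d = 69,361 Wh = 69.36 kWh
pool pump: 1020 W × 5.5 h × 31 d = 173,910 Wh = 173.9 kWh
Total energy = 2.098 + 33.14 + 34.73 + 69.36 + 173.9 = 313.2 kWh
Cost = 313.2 kWh × £0.394 = £123.42

£123.42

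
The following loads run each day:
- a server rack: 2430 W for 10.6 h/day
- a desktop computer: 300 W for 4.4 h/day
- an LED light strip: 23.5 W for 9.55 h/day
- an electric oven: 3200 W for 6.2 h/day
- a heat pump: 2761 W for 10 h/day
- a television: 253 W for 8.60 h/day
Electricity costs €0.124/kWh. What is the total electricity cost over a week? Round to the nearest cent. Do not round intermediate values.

€66.77

server rack: 2430 W × 10.6 h × 7 d = 180,306 Wh = 180.3 kWh
desktop computer: 300 W × 4.4 h × 7 d = 9,240 Wh = 9.24 kWh
LED light strip: 23.5 W × 9.55 h × 7 d = 1,571 Wh = 1.571 kWh
electric oven: 3200 W × 6.2 h × 7 d = 138,880 Wh = 138.9 kWh
heat pump: 2761 W × 10 h × 7 d = 193,270 Wh = 193.3 kWh
television: 253 W × 8.60 h × 7 d = 15,231 Wh = 15.23 kWh
Total energy = 180.3 + 9.24 + 1.571 + 138.9 + 193.3 + 15.23 = 538.5 kWh
Cost = 538.5 kWh × €0.124 = €66.77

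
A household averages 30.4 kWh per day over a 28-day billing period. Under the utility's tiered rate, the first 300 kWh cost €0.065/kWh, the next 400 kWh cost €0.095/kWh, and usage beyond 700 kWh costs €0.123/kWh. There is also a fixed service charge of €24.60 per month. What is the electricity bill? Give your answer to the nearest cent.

Usage = 30.4 kWh/day × 28 days = 851.2 kWh
First 300 kWh × €0.065 = €19.50
Next 400 kWh × €0.095 = €38.00
Remaining 151.2 kWh × €0.123 = €18.60
Energy charge = €76.10; + service €24.60 = €100.70

€100.70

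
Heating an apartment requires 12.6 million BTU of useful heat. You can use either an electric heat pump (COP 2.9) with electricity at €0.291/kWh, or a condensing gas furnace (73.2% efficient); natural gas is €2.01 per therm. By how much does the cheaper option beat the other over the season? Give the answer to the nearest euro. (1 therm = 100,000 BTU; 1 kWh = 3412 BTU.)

€25

Heat load = 12.6 × 10⁶ BTU = 12,600,000 BTU
Gas: input = 12,600,000 / 0.732 = 17,213,115 BTU = 172.1 therm → 172.1 × €2.01 = €345.98
Heat pump: 12,600,000 BTU / 3412 = 3,693 kWh heat; / 2.9 = 1,273 kWh in → × €0.291 = €370.56
Difference = |€345.98 − €370.56| = €24.57 ≈ €25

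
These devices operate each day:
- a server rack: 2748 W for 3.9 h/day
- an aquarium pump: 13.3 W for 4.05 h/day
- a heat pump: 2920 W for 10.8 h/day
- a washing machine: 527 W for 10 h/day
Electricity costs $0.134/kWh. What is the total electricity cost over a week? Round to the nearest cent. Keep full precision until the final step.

$44.63

server rack: 2748 W × 3.9 h × 7 d = 75,020 Wh = 75.02 kWh
aquarium pump: 13.3 W × 4.05 h × 7 d = 377 Wh = 0.3771 kWh
heat pump: 2920 W × 10.8 h × 7 d = 220,752 Wh = 220.8 kWh
washing machine: 527 W × 10 h × 7 d = 36,890 Wh = 36.89 kWh
Total energy = 75.02 + 0.3771 + 220.8 + 36.89 = 333 kWh
Cost = 333 kWh × $0.134 = $44.63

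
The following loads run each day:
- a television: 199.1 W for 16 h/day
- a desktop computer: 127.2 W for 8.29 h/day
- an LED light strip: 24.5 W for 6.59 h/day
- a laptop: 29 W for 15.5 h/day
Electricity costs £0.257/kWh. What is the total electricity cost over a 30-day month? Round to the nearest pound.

£37

television: 199.1 W × 16 h × 30 d = 95,568 Wh = 95.57 kWh
desktop computer: 127.2 W × 8.29 h × 30 d = 31,635 Wh = 31.63 kWh
LED light strip: 24.5 W × 6.59 h × 30 d = 4,844 Wh = 4.844 kWh
laptop: 29 W × 15.5 h × 30 d = 13,485 Wh = 13.48 kWh
Total energy = 95.57 + 31.63 + 4.844 + 13.48 = 145.5 kWh
Cost = 145.5 kWh × £0.257 = £37.40 ≈ £37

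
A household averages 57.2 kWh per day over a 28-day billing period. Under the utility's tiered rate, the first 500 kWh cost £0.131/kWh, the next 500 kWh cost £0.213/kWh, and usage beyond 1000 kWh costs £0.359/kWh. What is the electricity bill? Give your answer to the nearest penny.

Usage = 57.2 kWh/day × 28 days = 1601.6 kWh
First 500 kWh × £0.131 = £65.50
Next 500 kWh × £0.213 = £106.50
Remaining 601.6 kWh × £0.359 = £215.97
Total = £387.97

£387.97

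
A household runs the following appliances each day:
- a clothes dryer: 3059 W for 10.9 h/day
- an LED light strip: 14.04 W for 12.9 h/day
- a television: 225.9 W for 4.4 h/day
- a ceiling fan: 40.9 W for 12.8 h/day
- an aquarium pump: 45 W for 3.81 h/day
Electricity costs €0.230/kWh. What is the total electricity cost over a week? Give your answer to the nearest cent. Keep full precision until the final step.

€56.69

clothes dryer: 3059 W × 10.9 h × 7 d = 233,402 Wh = 233.4 kWh
LED light strip: 14.04 W × 12.9 h × 7 d = 1,268 Wh = 1.268 kWh
television: 225.9 W × 4.4 h × 7 d = 6,958 Wh = 6.958 kWh
ceiling fan: 40.9 W × 12.8 h × 7 d = 3,665 Wh = 3.665 kWh
aquarium pump: 45 W × 3.81 h × 7 d = 1,200 Wh = 1.2 kWh
Total energy = 233.4 + 1.268 + 6.958 + 3.665 + 1.2 = 246.5 kWh
Cost = 246.5 kWh × €0.230 = €56.69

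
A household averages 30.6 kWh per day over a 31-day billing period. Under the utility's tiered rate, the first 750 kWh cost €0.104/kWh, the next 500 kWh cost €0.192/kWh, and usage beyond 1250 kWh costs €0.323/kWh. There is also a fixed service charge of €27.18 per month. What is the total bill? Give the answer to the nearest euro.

€143

Usage = 30.6 kWh/day × 31 days = 948.6 kWh
First 750 kWh × €0.104 = €78.00
Next 198.6 kWh × €0.192 = €38.13
Remaining tier: 0 kWh (not reached)
Energy charge = €116.13; + service €27.18 = €143.31 ≈ €143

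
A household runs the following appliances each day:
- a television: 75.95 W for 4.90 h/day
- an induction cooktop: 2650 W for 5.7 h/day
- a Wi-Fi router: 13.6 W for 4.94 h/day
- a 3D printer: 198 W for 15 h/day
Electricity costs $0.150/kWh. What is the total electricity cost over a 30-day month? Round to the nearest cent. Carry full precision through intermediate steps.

television: 75.95 W × 4.90 h × 30 d = 11,165 Wh = 11.16 kWh
induction cooktop: 2650 W × 5.7 h × 30 d = 453,150 Wh = 453.1 kWh
Wi-Fi router: 13.6 W × 4.94 h × 30 d = 2,016 Wh = 2.016 kWh
3D printer: 198 W × 15 h × 30 d = 89,100 Wh = 89.1 kWh
Total energy = 11.16 + 453.1 + 2.016 + 89.1 = 555.4 kWh
Cost = 555.4 kWh × $0.150 = $83.31

$83.31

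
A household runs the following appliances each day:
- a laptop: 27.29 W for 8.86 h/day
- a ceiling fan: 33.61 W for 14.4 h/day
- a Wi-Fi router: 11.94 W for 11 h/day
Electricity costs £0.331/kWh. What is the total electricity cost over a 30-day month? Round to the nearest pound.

laptop: 27.29 W × 8.86 h × 30 d = 7,254 Wh = 7.254 kWh
ceiling fan: 33.61 W × 14.4 h × 30 d = 14,520 Wh = 14.52 kWh
Wi-Fi router: 11.94 W × 11 h × 30 d = 3,940 Wh = 3.94 kWh
Total energy = 7.254 + 14.52 + 3.94 = 25.71 kWh
Cost = 25.71 kWh × £0.331 = £8.51 ≈ £9

£9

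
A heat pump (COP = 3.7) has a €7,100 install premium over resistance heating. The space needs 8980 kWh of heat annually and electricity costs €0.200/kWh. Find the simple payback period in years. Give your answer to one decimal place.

Resistance: 8980 kWh × €0.200 = €1,796.00/yr
Heat pump: 8980 / 3.7 = 2427 kWh in → × €0.200 = €485.41/yr
Annual savings = €1,310.59
Payback = €7,100 / €1,310.59 = 5.42 years

5.4 years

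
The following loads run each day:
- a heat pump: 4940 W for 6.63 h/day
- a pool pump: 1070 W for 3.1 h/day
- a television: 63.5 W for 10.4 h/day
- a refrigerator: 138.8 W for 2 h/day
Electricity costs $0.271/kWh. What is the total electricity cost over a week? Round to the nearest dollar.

heat pump: 4940 W × 6.63 h × 7 d = 229,265 Wh = 229.3 kWh
pool pump: 1070 W × 3.1 h × 7 d = 23,219 Wh = 23.22 kWh
television: 63.5 W × 10.4 h × 7 d = 4,623 Wh = 4.623 kWh
refrigerator: 138.8 W × 2 h × 7 d = 1,943 Wh = 1.943 kWh
Total energy = 229.3 + 23.22 + 4.623 + 1.943 = 259.1 kWh
Cost = 259.1 kWh × $0.271 = $70.20 ≈ $70

$70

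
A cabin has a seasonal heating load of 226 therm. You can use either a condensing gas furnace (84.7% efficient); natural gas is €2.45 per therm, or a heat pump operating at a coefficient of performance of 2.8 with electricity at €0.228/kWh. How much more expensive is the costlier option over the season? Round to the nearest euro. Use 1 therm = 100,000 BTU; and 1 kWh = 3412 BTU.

€114

Heat load = 226 therm × 100,000 = 22,600,000 BTU
Gas: input = 22,600,000 / 0.847 = 26,682,409 BTU = 266.8 therm → 266.8 × €2.45 = €653.72
Heat pump: 22,600,000 BTU / 3412 = 6,624 kWh heat; / 2.8 = 2,366 kWh in → × €0.228 = €539.36
Difference = |€653.72 − €539.36| = €114.36 ≈ €114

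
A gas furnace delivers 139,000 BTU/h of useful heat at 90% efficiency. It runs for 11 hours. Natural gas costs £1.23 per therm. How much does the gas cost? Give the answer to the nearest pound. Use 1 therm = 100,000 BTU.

£21

Heat delivered = 139,000 BTU/h × 11 h = 1,529,000 BTU
Gas input = 1,529,000 / 0.90 = 1,698,889 BTU
= 1,698,889 / 100,000 = 16.99 therm
Cost = 16.99 × £1.23/therm = £20.90 ≈ £21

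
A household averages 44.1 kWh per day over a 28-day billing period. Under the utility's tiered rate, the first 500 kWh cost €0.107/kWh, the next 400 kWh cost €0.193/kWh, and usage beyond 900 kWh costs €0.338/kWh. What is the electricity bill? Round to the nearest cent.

€243.86

Usage = 44.1 kWh/day × 28 days = 1234.8 kWh
First 500 kWh × €0.107 = €53.50
Next 400 kWh × €0.193 = €77.20
Remaining 334.8 kWh × €0.338 = €113.16
Total = €243.86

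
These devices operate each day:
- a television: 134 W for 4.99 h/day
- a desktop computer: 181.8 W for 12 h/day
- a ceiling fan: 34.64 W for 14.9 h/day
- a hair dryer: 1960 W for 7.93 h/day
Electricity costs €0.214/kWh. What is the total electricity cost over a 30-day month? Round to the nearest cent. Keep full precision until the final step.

€121.40

television: 134 W × 4.99 h × 30 d = 20,060 Wh = 20.06 kWh
desktop computer: 181.8 W × 12 h × 30 d = 65,448 Wh = 65.45 kWh
ceiling fan: 34.64 W × 14.9 h × 30 d = 15,484 Wh = 15.48 kWh
hair dryer: 1960 W × 7.93 h × 30 d = 466,284 Wh = 466.3 kWh
Total energy = 20.06 + 65.45 + 15.48 + 466.3 = 567.3 kWh
Cost = 567.3 kWh × €0.214 = €121.40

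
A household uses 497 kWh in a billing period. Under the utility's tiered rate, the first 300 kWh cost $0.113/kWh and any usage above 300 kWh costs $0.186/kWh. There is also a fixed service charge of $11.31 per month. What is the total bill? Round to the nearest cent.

First 300 kWh × $0.113 = $33.90
Remaining 197 kWh × $0.186 = $36.64
Energy charge = $70.54; + service $11.31 = $81.85

$81.85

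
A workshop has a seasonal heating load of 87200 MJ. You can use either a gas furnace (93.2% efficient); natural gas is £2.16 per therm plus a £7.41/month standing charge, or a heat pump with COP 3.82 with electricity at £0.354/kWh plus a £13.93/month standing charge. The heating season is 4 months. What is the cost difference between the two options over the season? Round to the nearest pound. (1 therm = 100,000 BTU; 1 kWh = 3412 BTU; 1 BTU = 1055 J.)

Heat load = 87200 MJ = 87,200,000,000 J / 1055 = 82,654,028 BTU
Gas: input = 82,654,028 / 0.932 = 88,684,580 BTU = 886.8 therm → 886.8 × £2.16 = £1,915.59; + 4 × £7.41 standing = £1,945.23
Heat pump: 82,654,028 BTU / 3412 = 24,220 kWh heat; / 3.82 = 6,341 kWh in → × £0.354 = £2,244.89; + 4 × £13.93 standing = £2,300.61
Difference = |£1,945.23 − £2,300.61| = £355.38 ≈ £355

£355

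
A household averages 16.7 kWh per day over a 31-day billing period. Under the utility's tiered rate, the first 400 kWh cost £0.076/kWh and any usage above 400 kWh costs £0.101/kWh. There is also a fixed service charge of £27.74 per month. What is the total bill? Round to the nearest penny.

Usage = 16.7 kWh/day × 31 days = 517.7 kWh
First 400 kWh × £0.076 = £30.40
Remaining 117.7 kWh × £0.101 = £11.89
Energy charge = £42.29; + service £27.74 = £70.03

£70.03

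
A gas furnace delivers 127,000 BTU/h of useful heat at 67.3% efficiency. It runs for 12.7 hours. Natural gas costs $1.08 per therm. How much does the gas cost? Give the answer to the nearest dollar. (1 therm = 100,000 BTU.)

Heat delivered = 127,000 BTU/h × 12.7 h = 1,612,900 BTU
Gas input = 1,612,900 / 0.673 = 2,396,582 BTU
= 2,396,582 / 100,000 = 23.97 therm
Cost = 23.97 × $1.08/therm = $25.88 ≈ $26

$26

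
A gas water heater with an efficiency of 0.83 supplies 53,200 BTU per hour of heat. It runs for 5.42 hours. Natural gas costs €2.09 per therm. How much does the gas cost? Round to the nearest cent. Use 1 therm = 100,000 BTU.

Heat delivered = 53,200 BTU/h × 5.42 h = 288,344 BTU
Gas input = 288,344 / 0.83 = 347,402 BTU
= 347,402 / 100,000 = 3.474 therm
Cost = 3.474 × €2.09/therm = €7.26

€7.26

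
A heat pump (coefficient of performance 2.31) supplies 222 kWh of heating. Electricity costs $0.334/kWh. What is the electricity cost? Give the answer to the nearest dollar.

Electrical input = 222 kWh / 2.31 = 96.1 kWh
Cost = 96.1 × $0.334/kWh = $32.10 ≈ $32

$32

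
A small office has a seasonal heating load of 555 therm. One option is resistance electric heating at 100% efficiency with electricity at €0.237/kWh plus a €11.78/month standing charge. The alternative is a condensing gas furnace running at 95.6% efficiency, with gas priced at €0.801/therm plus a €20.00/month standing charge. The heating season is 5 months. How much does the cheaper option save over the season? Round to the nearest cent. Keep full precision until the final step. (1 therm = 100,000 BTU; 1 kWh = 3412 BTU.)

Heat load = 555 therm × 100,000 = 55,500,000 BTU
Gas: input = 55,500,000 / 0.956 = 58,054,393 BTU = 580.5 therm → 580.5 × €0.801 = €465.02; + 5 × €20.00 standing = €565.02
Electric: 55,500,000 BTU / 3412 = 16,270 kWh → × €0.237 = €3,855.07; + 5 × €11.78 standing = €3,913.97
Difference = |€565.02 − €3,913.97| = €3,348.95

€3348.95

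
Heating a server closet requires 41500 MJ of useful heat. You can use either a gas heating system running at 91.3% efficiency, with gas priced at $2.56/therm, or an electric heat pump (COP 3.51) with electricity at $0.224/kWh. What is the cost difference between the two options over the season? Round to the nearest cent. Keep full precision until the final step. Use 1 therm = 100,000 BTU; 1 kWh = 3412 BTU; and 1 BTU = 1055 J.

$367.23

Heat load = 41500 MJ = 41,500,000,000 J / 1055 = 39,336,493 BTU
Gas: input = 39,336,493 / 0.913 = 43,084,877 BTU = 430.8 therm → 430.8 × $2.56 = $1,102.97
Heat pump: 39,336,493 BTU / 3412 = 11,530 kWh heat; / 3.51 = 3,285 kWh in → × $0.224 = $735.75
Difference = |$1,102.97 − $735.75| = $367.23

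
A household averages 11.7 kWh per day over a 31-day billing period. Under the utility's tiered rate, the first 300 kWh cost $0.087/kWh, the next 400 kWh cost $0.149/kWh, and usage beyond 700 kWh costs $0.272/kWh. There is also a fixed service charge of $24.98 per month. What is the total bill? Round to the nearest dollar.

$60

Usage = 11.7 kWh/day × 31 days = 362.7 kWh
First 300 kWh × $0.087 = $26.10
Next 62.7 kWh × $0.149 = $9.34
Remaining tier: 0 kWh (not reached)
Energy charge = $35.44; + service $24.98 = $60.42 ≈ $60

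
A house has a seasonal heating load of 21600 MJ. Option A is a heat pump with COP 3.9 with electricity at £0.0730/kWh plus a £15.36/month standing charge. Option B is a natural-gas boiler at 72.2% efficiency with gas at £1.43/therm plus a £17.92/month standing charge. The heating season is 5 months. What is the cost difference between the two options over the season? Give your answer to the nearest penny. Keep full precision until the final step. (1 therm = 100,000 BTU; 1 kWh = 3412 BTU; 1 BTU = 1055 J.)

£305.99

Heat load = 21600 MJ = 21,600,000,000 J / 1055 = 20,473,934 BTU
Gas: input = 20,473,934 / 0.722 = 28,357,249 BTU = 283.6 therm → 283.6 × £1.43 = £405.51; + 5 × £17.92 standing = £495.11
Heat pump: 20,473,934 BTU / 3412 = 6,001 kWh heat; / 3.9 = 1,539 kWh in → × £0.0730 = £112.32; + 5 × £15.36 standing = £189.12
Difference = |£495.11 − £189.12| = £305.99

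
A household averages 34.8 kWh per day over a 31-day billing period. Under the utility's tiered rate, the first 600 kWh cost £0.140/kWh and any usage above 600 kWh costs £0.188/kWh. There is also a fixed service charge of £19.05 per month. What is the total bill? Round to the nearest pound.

Usage = 34.8 kWh/day × 31 days = 1078.8 kWh
First 600 kWh × £0.140 = £84.00
Remaining 478.8 kWh × £0.188 = £90.01
Energy charge = £174.01; + service £19.05 = £193.06 ≈ £193

£193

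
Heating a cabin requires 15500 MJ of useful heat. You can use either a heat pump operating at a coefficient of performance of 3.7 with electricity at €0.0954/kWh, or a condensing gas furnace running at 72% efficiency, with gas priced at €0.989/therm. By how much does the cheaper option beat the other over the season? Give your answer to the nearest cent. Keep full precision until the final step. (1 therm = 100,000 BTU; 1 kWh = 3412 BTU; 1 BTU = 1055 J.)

€90.79

Heat load = 15500 MJ = 15,500,000,000 J / 1055 = 14,691,943 BTU
Gas: input = 14,691,943 / 0.72 = 20,405,477 BTU = 204.1 therm → 204.1 × €0.989 = €201.81
Heat pump: 14,691,943 BTU / 3412 = 4,306 kWh heat; / 3.7 = 1,164 kWh in → × €0.0954 = €111.02
Difference = |€201.81 − €111.02| = €90.79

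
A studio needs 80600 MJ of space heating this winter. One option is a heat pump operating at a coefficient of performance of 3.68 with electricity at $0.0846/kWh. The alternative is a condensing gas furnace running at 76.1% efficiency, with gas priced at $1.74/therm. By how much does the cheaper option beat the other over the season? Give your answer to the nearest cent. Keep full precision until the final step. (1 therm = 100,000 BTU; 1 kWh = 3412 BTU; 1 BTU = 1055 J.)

Heat load = 80600 MJ = 80,600,000,000 J / 1055 = 76,398,104 BTU
Gas: input = 76,398,104 / 0.761 = 100,391,727 BTU = 1,004 therm → 1,004 × $1.74 = $1,746.82
Heat pump: 76,398,104 BTU / 3412 = 22,390 kWh heat; / 3.68 = 6,085 kWh in → × $0.0846 = $514.75
Difference = |$1,746.82 − $514.75| = $1,232.07

$1232.07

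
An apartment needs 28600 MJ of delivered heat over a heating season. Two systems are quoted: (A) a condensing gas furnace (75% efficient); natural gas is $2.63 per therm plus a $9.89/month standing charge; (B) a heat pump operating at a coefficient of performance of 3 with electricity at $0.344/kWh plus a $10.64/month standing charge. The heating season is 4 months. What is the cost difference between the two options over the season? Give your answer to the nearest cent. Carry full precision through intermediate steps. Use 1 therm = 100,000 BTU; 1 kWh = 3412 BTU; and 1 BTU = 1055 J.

Heat load = 28600 MJ = 28,600,000,000 J / 1055 = 27,109,005 BTU
Gas: input = 27,109,005 / 0.75 = 36,145,340 BTU = 361.5 therm → 361.5 × $2.63 = $950.62; + 4 × $9.89 standing = $990.18
Heat pump: 27,109,005 BTU / 3412 = 7,945 kWh heat; / 3 = 2,648 kWh in → × $0.344 = $911.05; + 4 × $10.64 standing = $953.61
Difference = |$990.18 − $953.61| = $36.57

$36.57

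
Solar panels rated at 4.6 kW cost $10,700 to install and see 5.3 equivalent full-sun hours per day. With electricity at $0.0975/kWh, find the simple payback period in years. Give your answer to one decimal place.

Daily generation = 4.6 kW × 5.3 h = 24.38 kWh
Annual generation = 24.38 × 365 = 8898.7 kWh
Annual savings = 8898.7 × $0.0975 = $867.62
Payback = $10,700 / $867.62 = 12.3 years

12.3 years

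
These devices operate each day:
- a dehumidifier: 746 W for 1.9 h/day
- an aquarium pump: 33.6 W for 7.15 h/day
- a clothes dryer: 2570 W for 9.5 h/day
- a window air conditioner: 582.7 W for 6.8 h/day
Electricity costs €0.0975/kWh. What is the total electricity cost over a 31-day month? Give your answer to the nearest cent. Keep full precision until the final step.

dehumidifier: 746 W × 1.9 h × 31 d = 43,939 Wh = 43.94 kWh
aquarium pump: 33.6 W × 7.15 h × 31 d = 7,447 Wh = 7.447 kWh
clothes dryer: 2570 W × 9.5 h × 31 d = 756,865 Wh = 756.9 kWh
window air conditioner: 582.7 W × 6.8 h × 31 d = 122,833 Wh = 122.8 kWh
Total energy = 43.94 + 7.447 + 756.9 + 122.8 = 931.1 kWh
Cost = 931.1 kWh × €0.0975 = €90.78

€90.78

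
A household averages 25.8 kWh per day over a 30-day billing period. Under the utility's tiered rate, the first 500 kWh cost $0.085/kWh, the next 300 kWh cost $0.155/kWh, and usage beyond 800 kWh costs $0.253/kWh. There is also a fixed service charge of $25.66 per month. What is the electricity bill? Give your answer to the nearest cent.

$110.63

Usage = 25.8 kWh/day × 30 days = 774 kWh
First 500 kWh × $0.085 = $42.50
Next 274 kWh × $0.155 = $42.47
Remaining tier: 0 kWh (not reached)
Energy charge = $84.97; + service $25.66 = $110.63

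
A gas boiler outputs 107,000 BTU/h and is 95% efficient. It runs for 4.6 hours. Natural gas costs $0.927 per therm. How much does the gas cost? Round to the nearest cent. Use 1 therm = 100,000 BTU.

$4.80

Heat delivered = 107,000 BTU/h × 4.6 h = 492,200 BTU
Gas input = 492,200 / 0.950 = 518,105 BTU
= 518,105 / 100,000 = 5.181 therm
Cost = 5.181 × $0.927/therm = $4.80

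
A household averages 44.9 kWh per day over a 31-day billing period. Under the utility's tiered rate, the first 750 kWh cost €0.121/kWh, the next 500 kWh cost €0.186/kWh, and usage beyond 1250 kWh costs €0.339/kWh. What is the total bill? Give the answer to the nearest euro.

Usage = 44.9 kWh/day × 31 days = 1391.9 kWh
First 750 kWh × €0.121 = €90.75
Next 500 kWh × €0.186 = €93.00
Remaining 141.9 kWh × €0.339 = €48.10
Total = €231.85 ≈ €232

€232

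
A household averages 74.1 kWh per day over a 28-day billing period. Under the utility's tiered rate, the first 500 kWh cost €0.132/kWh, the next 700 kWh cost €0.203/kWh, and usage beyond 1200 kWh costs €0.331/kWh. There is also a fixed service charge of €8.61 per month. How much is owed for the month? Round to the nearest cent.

€506.27

Usage = 74.1 kWh/day × 28 days = 2074.8 kWh
First 500 kWh × €0.132 = €66.00
Next 700 kWh × €0.203 = €142.10
Remaining 874.8 kWh × €0.331 = €289.56
Energy charge = €497.66; + service €8.61 = €506.27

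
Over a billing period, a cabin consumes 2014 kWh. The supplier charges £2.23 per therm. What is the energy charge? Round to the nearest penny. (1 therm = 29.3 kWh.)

£153.28

2014 kWh × (0.03413 therm/kWh) = 68.74 therm
Cost = 68.74 therm × £2.23/therm = £153.28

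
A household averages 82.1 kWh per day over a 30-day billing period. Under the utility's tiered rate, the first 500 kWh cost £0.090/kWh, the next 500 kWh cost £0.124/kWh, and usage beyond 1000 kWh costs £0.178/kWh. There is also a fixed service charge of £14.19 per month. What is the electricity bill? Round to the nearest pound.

Usage = 82.1 kWh/day × 30 days = 2463 kWh
First 500 kWh × £0.090 = £45.00
Next 500 kWh × £0.124 = £62.00
Remaining 1463 kWh × £0.178 = £260.41
Energy charge = £367.41; + service £14.19 = £381.60 ≈ £382

£382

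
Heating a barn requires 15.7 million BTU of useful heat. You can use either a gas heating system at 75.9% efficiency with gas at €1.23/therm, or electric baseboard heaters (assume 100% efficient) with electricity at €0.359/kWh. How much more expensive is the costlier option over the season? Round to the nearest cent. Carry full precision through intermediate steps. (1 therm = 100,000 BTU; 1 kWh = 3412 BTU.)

Heat load = 15.7 × 10⁶ BTU = 15,700,000 BTU
Gas: input = 15,700,000 / 0.759 = 20,685,112 BTU = 206.9 therm → 206.9 × €1.23 = €254.43
Electric: 15,700,000 BTU / 3412 = 4,601 kWh → × €0.359 = €1,651.91
Difference = |€254.43 − €1,651.91| = €1,397.48

€1397.48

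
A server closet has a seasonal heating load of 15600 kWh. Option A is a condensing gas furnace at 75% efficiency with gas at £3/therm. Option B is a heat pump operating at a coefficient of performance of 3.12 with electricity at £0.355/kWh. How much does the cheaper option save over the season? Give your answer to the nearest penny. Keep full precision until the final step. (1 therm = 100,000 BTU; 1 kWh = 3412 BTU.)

£354.09

Heat load = 15600 kWh × 3412 = 53,227,200 BTU
Gas: input = 53,227,200 / 0.750 = 70,969,600 BTU = 709.7 therm → 709.7 × £3 = £2,129.09
Heat pump: 53,227,200 BTU / 3412 = 15,600 kWh heat; / 3.12 = 5,000 kWh in → × £0.355 = £1,775.00
Difference = |£2,129.09 − £1,775.00| = £354.09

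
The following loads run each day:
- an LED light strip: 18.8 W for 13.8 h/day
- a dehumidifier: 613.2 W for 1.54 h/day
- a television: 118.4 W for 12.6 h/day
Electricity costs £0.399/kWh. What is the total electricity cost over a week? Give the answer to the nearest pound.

LED light strip: 18.8 W × 13.8 h × 7 d = 1,816 Wh = 1.816 kWh
dehumidifier: 613.2 W × 1.54 h × 7 d = 6,610 Wh = 6.61 kWh
television: 118.4 W × 12.6 h × 7 d = 10,443 Wh = 10.44 kWh
Total energy = 1.816 + 6.61 + 10.44 = 18.87 kWh
Cost = 18.87 kWh × £0.399 = £7.53 ≈ £8

£8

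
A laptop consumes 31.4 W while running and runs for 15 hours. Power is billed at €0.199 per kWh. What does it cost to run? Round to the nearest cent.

Energy = 31.4 W × 15 h = 471 Wh = 0.471 kWh
Cost = 0.471 kWh × €0.199/kWh = €0.09

€0.09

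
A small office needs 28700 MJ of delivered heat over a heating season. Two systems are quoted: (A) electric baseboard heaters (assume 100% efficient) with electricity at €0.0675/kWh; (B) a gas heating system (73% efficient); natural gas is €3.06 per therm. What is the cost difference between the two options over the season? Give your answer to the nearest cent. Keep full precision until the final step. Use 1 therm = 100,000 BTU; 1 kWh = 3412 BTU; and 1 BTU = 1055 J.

Heat load = 28700 MJ = 28,700,000,000 J / 1055 = 27,203,791 BTU
Gas: input = 27,203,791 / 0.730 = 37,265,468 BTU = 372.7 therm → 372.7 × €3.06 = €1,140.32
Electric: 27,203,791 BTU / 3412 = 7,973 kWh → × €0.0675 = €538.18
Difference = |€1,140.32 − €538.18| = €602.15

€602.15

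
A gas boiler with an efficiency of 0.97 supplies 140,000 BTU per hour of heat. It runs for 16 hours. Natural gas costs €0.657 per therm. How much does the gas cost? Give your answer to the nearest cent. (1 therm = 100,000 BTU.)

€15.17

Heat delivered = 140,000 BTU/h × 16 h = 2,240,000 BTU
Gas input = 2,240,000 / 0.97 = 2,309,278 BTU
= 2,309,278 / 100,000 = 23.09 therm
Cost = 23.09 × €0.657/therm = €15.17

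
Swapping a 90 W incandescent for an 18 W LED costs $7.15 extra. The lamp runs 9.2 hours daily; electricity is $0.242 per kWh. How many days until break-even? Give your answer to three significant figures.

Power saved = 90 − 18 = 72 W
Daily energy saved = 72 W × 9.2 h = 662.4 Wh = 0.6624 kWh
Daily savings = 0.6624 × $0.242 = $0.1603
Payback = $7.15 / $0.1603 per day = 44.6 days

44.6 days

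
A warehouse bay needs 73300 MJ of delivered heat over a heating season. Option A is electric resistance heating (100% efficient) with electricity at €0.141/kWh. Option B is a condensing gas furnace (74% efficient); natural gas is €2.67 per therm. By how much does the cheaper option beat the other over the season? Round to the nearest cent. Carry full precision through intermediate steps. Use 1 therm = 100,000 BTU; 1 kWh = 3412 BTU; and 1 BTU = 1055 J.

Heat load = 73300 MJ = 73,300,000,000 J / 1055 = 69,478,673 BTU
Gas: input = 69,478,673 / 0.74 = 93,890,099 BTU = 938.9 therm → 938.9 × €2.67 = €2,506.87
Electric: 69,478,673 BTU / 3412 = 20,360 kWh → × €0.141 = €2,871.19
Difference = |€2,506.87 − €2,871.19| = €364.32

€364.32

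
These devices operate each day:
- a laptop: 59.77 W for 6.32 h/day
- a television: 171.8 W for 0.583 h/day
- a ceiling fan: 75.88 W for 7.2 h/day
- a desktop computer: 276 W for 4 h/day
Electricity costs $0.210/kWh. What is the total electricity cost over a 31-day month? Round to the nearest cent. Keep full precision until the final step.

laptop: 59.77 W × 6.32 h × 31 d = 11,710 Wh = 11.71 kWh
television: 171.8 W × 0.583 h × 31 d = 3,105 Wh = 3.105 kWh
ceiling fan: 75.88 W × 7.2 h × 31 d = 16,936 Wh = 16.94 kWh
desktop computer: 276 W × 4 h × 31 d = 34,224 Wh = 34.22 kWh
Total energy = 11.71 + 3.105 + 16.94 + 34.22 = 65.98 kWh
Cost = 65.98 kWh × $0.210 = $13.85

$13.85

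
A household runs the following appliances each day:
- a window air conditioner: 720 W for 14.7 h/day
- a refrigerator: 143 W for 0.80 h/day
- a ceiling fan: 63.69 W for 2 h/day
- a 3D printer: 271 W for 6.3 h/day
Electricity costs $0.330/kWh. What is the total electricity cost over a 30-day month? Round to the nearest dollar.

window air conditioner: 720 W × 14.7 h × 30 d = 317,520 Wh = 317.5 kWh
refrigerator: 143 W × 0.80 h × 30 d = 3,432 Wh = 3.432 kWh
ceiling fan: 63.69 W × 2 h × 30 d = 3,821 Wh = 3.821 kWh
3D printer: 271 W × 6.3 h × 30 d = 51,219 Wh = 51.22 kWh
Total energy = 317.5 + 3.432 + 3.821 + 51.22 = 376 kWh
Cost = 376 kWh × $0.330 = $124.08 ≈ $124

$124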